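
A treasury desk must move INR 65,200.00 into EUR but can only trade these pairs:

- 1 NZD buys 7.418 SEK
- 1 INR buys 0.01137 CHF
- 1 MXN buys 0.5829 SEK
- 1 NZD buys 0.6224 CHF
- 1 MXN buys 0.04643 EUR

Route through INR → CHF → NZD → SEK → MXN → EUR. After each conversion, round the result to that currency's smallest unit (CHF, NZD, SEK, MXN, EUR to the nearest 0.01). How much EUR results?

INR 65,200.00 × 0.01137 = CHF 741.32
CHF 741.32 ÷ 0.6224 = NZD 1,191.07
NZD 1,191.07 × 7.418 = SEK 8,835.36
SEK 8,835.36 ÷ 0.5829 = MXN 15,157.59
MXN 15,157.59 × 0.04643 = EUR 703.77

EUR 703.77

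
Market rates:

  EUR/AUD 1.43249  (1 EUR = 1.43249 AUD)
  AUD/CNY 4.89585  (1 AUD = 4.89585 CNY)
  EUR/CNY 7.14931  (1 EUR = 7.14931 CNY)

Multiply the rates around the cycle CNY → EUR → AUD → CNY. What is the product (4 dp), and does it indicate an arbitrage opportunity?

0.9810 (arbitrage exists)

Around CNY → EUR → AUD → CNY: 1 ÷ 7.14931 × 1.43249 × 4.89585 = 0.980970
Product < 1; profitable direction is CNY → AUD → EUR → CNY.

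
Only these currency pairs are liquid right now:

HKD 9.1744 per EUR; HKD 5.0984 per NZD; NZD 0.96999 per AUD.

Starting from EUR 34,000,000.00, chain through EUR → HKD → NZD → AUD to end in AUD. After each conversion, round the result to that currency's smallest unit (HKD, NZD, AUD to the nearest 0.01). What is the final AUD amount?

AUD 63,074,733.74

EUR 34,000,000.00 × 9.1744 = HKD 311,929,600.00
HKD 311,929,600.00 ÷ 5.0984 = NZD 61,181,860.98
NZD 61,181,860.98 ÷ 0.96999 = AUD 63,074,733.74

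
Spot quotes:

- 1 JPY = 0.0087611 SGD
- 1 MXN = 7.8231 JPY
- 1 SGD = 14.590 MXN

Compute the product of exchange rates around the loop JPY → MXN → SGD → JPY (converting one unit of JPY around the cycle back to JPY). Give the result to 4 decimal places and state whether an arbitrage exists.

Around JPY → MXN → SGD → JPY: 1 ÷ 7.8231 ÷ 14.590 ÷ 0.0087611 = 1.000017
Product ≈ 1 (deviation 0.002%, within rounding noise).

1.0000 (no arbitrage)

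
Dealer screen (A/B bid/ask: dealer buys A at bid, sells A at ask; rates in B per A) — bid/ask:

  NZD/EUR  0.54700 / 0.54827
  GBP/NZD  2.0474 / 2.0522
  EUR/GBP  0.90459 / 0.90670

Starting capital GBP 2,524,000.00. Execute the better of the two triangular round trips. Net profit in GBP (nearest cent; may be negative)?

Net profit: GBP 33,002.53

Best loop GBP → NZD → EUR → GBP:
GBP 2,524,000.00 × 2.0474 (sell GBP at bid) = NZD 5,167,637.60
NZD 5,167,637.60 × 0.54700 (sell NZD at bid) = EUR 2,826,697.77
EUR 2,826,697.77 × 0.90459 (sell EUR at bid) = GBP 2,557,002.53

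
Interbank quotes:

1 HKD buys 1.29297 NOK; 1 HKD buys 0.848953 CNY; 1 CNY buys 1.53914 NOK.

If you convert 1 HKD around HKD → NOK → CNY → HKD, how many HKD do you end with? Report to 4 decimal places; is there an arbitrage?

Around HKD → NOK → CNY → HKD: 1 × 1.29297 ÷ 1.53914 ÷ 0.848953 = 0.989525
Product < 1; profitable direction is HKD → CNY → NOK → HKD.

0.9895 (arbitrage exists)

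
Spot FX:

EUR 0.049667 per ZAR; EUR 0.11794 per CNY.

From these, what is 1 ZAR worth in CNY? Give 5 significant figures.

1 ZAR × 0.049667 = 0.049667 EUR
0.049667 EUR ÷ 0.11794 = 0.421121 CNY

ZAR/CNY = 0.42112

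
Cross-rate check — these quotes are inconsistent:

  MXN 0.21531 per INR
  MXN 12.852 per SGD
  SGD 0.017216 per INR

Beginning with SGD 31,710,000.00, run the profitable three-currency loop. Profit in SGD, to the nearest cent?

Profitable loop is SGD → MXN → INR → SGD:
SGD 31,710,000.00 × 12.852 = MXN 407,536,920.00
MXN 407,536,920.00 ÷ 0.21531 = INR 1,892,791,417.03
INR 1,892,791,417.03 × 0.017216 = SGD 32,586,297.04
Profit = SGD 32,586,297.04 − SGD 31,710,000.00

Profit: SGD 876,297.04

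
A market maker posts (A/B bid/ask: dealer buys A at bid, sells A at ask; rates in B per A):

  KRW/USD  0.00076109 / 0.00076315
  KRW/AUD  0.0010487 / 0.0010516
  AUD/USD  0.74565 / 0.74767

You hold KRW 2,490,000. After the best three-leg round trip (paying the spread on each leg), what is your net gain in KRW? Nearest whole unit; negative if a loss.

Net profit: KRW 61,383

Best loop KRW → AUD → USD → KRW:
KRW 2,490,000 × 0.0010487 (sell KRW at bid) = AUD 2,611.26
AUD 2,611.26 × 0.74565 (sell AUD at bid) = USD 1,947.09
USD 1,947.09 ÷ 0.00076315 (buy KRW at ask) = KRW 2,551,383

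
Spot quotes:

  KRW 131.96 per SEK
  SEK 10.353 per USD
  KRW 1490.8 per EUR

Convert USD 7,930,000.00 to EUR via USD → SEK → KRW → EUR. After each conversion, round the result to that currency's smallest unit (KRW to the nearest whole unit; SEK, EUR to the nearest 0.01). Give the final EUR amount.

EUR 7,267,119.87

USD 7,930,000.00 × 10.353 = SEK 82,099,290.00
SEK 82,099,290.00 × 131.96 = KRW 10,833,822,308
KRW 10,833,822,308 ÷ 1490.8 = EUR 7,267,119.87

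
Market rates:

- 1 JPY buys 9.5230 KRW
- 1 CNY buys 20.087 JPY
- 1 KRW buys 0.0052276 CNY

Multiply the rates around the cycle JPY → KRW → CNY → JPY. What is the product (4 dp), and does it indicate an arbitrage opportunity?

1.0000 (no arbitrage)

Around JPY → KRW → CNY → JPY: 1 × 9.5230 × 0.0052276 × 20.087 = 0.999980
Product ≈ 1 (deviation 0.002%, within rounding noise).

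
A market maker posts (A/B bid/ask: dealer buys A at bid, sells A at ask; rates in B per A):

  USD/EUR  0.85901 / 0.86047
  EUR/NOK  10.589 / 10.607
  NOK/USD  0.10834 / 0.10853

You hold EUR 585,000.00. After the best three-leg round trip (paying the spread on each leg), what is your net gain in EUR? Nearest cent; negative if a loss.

Net profit: EUR 5,578.67

Best loop EUR → USD → NOK → EUR:
EUR 585,000.00 ÷ 0.86047 (buy USD at ask) = USD 679,861.01
USD 679,861.01 ÷ 0.10853 (buy NOK at ask) = NOK 6,264,268.00
NOK 6,264,268.00 ÷ 10.607 (buy EUR at ask) = EUR 590,578.67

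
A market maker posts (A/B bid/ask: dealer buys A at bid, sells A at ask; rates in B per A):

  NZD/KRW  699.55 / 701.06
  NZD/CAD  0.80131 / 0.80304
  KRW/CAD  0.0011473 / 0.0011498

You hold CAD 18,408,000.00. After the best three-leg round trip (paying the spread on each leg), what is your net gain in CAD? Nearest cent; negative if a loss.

Net result: CAD -10,230.14 (no profitable arbitrage after spreads)

Best loop CAD → NZD → KRW → CAD:
CAD 18,408,000.00 ÷ 0.80304 (buy NZD at ask) = NZD 22,922,893.01
NZD 22,922,893.01 × 699.55 (sell NZD at bid) = KRW 16,035,709,803
KRW 16,035,709,803 × 0.0011473 (sell KRW at bid) = CAD 18,397,769.86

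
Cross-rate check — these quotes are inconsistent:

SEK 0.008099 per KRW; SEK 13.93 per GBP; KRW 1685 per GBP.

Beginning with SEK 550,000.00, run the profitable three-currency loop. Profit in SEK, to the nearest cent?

Profit: SEK 11,413.05

Profitable loop is SEK → KRW → GBP → SEK:
SEK 550,000.00 ÷ 0.008099 = KRW 67,909,618
KRW 67,909,618 ÷ 1685 = GBP 40,302.44
GBP 40,302.44 × 13.93 = SEK 561,413.05
Profit = SEK 561,413.05 − SEK 550,000.00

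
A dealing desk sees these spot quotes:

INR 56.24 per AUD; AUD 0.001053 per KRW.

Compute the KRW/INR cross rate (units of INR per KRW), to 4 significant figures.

1 KRW × 0.001053 = 0.001053 AUD
0.001053 AUD × 56.24 = 0.0592207 INR

KRW/INR = 0.05922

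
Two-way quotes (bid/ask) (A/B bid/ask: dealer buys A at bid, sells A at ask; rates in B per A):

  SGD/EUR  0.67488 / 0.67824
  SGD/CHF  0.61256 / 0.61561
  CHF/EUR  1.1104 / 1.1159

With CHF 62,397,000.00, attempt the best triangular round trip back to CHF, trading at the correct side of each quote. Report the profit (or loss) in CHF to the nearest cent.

Net profit: CHF 179,086.31

Best loop CHF → EUR → SGD → CHF:
CHF 62,397,000.00 × 1.1104 (sell CHF at bid) = EUR 69,285,628.80
EUR 69,285,628.80 ÷ 0.67824 (buy SGD at ask) = SGD 102,155,031.85
SGD 102,155,031.85 × 0.61256 (sell SGD at bid) = CHF 62,576,086.31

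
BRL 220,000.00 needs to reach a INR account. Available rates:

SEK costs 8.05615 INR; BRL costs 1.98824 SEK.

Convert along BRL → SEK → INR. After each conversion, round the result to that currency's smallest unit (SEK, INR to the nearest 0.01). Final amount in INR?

INR 3,523,863.13

BRL 220,000.00 × 1.98824 = SEK 437,412.80
SEK 437,412.80 × 8.05615 = INR 3,523,863.13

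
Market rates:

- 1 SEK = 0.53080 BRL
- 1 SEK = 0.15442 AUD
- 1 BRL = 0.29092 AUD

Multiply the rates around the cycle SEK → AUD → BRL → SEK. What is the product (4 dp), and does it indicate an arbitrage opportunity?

Around SEK → AUD → BRL → SEK: 1 × 0.15442 ÷ 0.29092 ÷ 0.53080 = 0.999998
Product ≈ 1 (deviation 0.000%, within rounding noise).

1.0000 (no arbitrage)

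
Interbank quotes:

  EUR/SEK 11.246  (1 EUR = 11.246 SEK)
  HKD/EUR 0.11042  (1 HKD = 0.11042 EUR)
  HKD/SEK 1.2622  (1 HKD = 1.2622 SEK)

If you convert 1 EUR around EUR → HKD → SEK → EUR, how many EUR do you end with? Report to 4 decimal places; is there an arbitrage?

Around EUR → HKD → SEK → EUR: 1 ÷ 0.11042 × 1.2622 ÷ 11.246 = 1.016441
Product > 1; profitable direction is EUR → HKD → SEK → EUR.

1.0164 (arbitrage exists)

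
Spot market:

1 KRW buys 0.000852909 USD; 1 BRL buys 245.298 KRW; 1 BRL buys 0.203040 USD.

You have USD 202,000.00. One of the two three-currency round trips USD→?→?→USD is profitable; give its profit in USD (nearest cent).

Profitable loop is USD → BRL → KRW → USD:
USD 202,000.00 ÷ 0.203040 = BRL 994,877.86
BRL 994,877.86 × 245.298 = KRW 244,041,548
KRW 244,041,548 × 0.000852909 = USD 208,145.23
Profit = USD 208,145.23 − USD 202,000.00

Profit: USD 6,145.23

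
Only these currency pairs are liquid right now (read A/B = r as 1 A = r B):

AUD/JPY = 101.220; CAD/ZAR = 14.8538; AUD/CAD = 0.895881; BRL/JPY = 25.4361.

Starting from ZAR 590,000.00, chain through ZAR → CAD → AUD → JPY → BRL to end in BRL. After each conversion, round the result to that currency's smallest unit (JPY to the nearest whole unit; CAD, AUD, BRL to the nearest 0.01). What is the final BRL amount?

BRL 176,433.06

ZAR 590,000.00 ÷ 14.8538 = CAD 39,720.48
CAD 39,720.48 ÷ 0.895881 = AUD 44,336.78
AUD 44,336.78 × 101.220 = JPY 4,487,769
JPY 4,487,769 ÷ 25.4361 = BRL 176,433.06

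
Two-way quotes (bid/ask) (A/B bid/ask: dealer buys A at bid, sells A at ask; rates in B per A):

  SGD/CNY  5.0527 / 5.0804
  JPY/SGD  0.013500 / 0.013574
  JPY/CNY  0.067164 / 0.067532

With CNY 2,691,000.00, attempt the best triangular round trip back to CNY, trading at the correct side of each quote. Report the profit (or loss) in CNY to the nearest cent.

Net profit: CNY 27,074.57

Best loop CNY → JPY → SGD → CNY:
CNY 2,691,000.00 ÷ 0.067532 (buy JPY at ask) = JPY 39,847,776
JPY 39,847,776 × 0.013500 (sell JPY at bid) = SGD 537,944.97
SGD 537,944.97 × 5.0527 (sell SGD at bid) = CNY 2,718,074.57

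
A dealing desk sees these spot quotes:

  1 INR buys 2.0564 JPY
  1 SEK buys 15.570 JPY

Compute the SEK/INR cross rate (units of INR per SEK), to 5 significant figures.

1 SEK × 15.570 = 15.57 JPY
15.57 JPY ÷ 2.0564 = 7.57148 INR

SEK/INR = 7.5715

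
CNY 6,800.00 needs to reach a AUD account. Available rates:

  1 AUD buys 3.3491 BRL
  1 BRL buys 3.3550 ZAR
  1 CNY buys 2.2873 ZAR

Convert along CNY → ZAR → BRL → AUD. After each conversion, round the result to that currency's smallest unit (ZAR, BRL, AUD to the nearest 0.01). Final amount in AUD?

CNY 6,800.00 × 2.2873 = ZAR 15,553.64
ZAR 15,553.64 ÷ 3.3550 = BRL 4,635.96
BRL 4,635.96 ÷ 3.3491 = AUD 1,384.24

AUD 1,384.24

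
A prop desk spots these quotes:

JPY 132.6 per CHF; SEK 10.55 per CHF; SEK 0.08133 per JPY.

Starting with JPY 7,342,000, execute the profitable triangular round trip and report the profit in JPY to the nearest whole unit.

Profitable loop is JPY → SEK → CHF → JPY:
JPY 7,342,000 × 0.08133 = SEK 597,124.86
SEK 597,124.86 ÷ 10.55 = CHF 56,599.51
CHF 56,599.51 × 132.6 = JPY 7,505,095
Profit = JPY 7,505,095 − JPY 7,342,000

Profit: JPY 163,095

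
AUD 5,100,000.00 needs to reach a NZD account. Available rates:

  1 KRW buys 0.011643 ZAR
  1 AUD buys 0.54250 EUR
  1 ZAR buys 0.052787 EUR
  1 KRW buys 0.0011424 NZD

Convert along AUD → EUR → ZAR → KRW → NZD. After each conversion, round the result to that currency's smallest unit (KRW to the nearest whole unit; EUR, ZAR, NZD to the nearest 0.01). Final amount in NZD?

AUD 5,100,000.00 × 0.54250 = EUR 2,766,750.00
EUR 2,766,750.00 ÷ 0.052787 = ZAR 52,413,473.01
ZAR 52,413,473.01 ÷ 0.011643 = KRW 4,501,715,452
KRW 4,501,715,452 × 0.0011424 = NZD 5,142,759.73

NZD 5,142,759.73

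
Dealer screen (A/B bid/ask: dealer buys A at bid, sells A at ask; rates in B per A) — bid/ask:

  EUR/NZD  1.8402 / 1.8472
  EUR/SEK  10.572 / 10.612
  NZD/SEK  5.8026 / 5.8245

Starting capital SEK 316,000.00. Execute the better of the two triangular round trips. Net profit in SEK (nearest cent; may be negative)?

Best loop SEK → EUR → NZD → SEK:
SEK 316,000.00 ÷ 10.612 (buy EUR at ask) = EUR 29,777.61
EUR 29,777.61 × 1.8402 (sell EUR at bid) = NZD 54,796.76
NZD 54,796.76 × 5.8026 (sell NZD at bid) = SEK 317,963.67

Net profit: SEK 1,963.67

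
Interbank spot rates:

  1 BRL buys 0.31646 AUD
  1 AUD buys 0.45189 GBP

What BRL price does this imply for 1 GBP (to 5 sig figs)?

1 GBP ÷ 0.45189 = 2.21293 AUD
2.21293 AUD ÷ 0.31646 = 6.99276 BRL

GBP/BRL = 6.9928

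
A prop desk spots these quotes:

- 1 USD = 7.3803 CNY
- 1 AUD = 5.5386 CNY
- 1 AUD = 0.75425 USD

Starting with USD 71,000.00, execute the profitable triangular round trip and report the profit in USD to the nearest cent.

Profitable loop is USD → CNY → AUD → USD:
USD 71,000.00 × 7.3803 = CNY 524,001.30
CNY 524,001.30 ÷ 5.5386 = AUD 94,608.98
AUD 94,608.98 × 0.75425 = USD 71,358.82
Profit = USD 71,358.82 − USD 71,000.00

Profit: USD 358.82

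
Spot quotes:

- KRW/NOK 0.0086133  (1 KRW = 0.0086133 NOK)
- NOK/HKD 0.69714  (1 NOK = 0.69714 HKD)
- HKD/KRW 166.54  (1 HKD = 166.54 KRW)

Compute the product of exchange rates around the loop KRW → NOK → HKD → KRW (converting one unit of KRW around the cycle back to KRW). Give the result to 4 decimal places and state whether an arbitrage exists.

Around KRW → NOK → HKD → KRW: 1 × 0.0086133 × 0.69714 × 166.54 = 1.000019
Product ≈ 1 (deviation 0.002%, within rounding noise).

1.0000 (no arbitrage)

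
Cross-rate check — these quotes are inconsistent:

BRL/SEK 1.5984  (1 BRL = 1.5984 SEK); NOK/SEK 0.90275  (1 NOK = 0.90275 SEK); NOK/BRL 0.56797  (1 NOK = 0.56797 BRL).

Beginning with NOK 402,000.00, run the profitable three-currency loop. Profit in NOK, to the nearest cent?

Profitable loop is NOK → BRL → SEK → NOK:
NOK 402,000.00 × 0.56797 = BRL 228,323.94
BRL 228,323.94 × 1.5984 = SEK 364,952.99
SEK 364,952.99 ÷ 0.90275 = NOK 404,268.05
Profit = NOK 404,268.05 − NOK 402,000.00

Profit: NOK 2,268.05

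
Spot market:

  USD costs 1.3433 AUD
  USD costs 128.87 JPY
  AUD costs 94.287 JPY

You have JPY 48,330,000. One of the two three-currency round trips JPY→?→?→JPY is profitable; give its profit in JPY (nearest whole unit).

Profitable loop is JPY → AUD → USD → JPY:
JPY 48,330,000 ÷ 94.287 = AUD 512,583.92
AUD 512,583.92 ÷ 1.3433 = USD 381,585.59
USD 381,585.59 × 128.87 = JPY 49,174,935
Profit = JPY 49,174,935 − JPY 48,330,000

Profit: JPY 844,935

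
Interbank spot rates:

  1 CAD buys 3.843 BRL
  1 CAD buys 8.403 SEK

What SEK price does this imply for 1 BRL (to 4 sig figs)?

1 BRL ÷ 3.843 = 0.260213 CAD
0.260213 CAD × 8.403 = 2.18657 SEK

BRL/SEK = 2.187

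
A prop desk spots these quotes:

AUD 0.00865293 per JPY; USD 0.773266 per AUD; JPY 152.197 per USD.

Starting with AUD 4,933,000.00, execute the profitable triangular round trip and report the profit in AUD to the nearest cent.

Profit: AUD 90,533.62

Profitable loop is AUD → USD → JPY → AUD:
AUD 4,933,000.00 × 0.773266 = USD 3,814,521.18
USD 3,814,521.18 × 152.197 = JPY 580,558,680
JPY 580,558,680 × 0.00865293 = AUD 5,023,533.62
Profit = AUD 5,023,533.62 − AUD 4,933,000.00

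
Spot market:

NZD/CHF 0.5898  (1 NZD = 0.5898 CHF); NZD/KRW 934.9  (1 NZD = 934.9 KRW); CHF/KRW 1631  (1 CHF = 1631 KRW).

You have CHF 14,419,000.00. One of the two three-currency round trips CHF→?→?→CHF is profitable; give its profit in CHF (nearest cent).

Profitable loop is CHF → KRW → NZD → CHF:
CHF 14,419,000.00 × 1631 = KRW 23,517,389,000
KRW 23,517,389,000 ÷ 934.9 = NZD 25,154,978.07
NZD 25,154,978.07 × 0.5898 = CHF 14,836,406.07
Profit = CHF 14,836,406.07 − CHF 14,419,000.00

Profit: CHF 417,406.07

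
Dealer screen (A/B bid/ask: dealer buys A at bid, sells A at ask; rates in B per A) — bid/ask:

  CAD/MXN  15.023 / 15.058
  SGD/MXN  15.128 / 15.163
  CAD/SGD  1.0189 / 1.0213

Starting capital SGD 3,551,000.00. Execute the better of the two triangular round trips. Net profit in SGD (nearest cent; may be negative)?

Net profit: SGD 83,933.40

Best loop SGD → MXN → CAD → SGD:
SGD 3,551,000.00 × 15.128 (sell SGD at bid) = MXN 53,719,528.00
MXN 53,719,528.00 ÷ 15.058 (buy CAD at ask) = CAD 3,567,507.50
CAD 3,567,507.50 × 1.0189 (sell CAD at bid) = SGD 3,634,933.40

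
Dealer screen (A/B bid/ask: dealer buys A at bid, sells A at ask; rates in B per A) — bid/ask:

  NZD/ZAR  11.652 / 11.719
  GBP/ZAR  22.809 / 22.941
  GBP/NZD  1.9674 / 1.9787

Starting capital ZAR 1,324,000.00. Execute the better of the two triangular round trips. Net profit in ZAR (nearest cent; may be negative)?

Best loop ZAR → GBP → NZD → ZAR:
ZAR 1,324,000.00 ÷ 22.941 (buy GBP at ask) = GBP 57,713.26
GBP 57,713.26 × 1.9674 (sell GBP at bid) = NZD 113,545.08
NZD 113,545.08 × 11.652 (sell NZD at bid) = ZAR 1,323,027.23

Net result: ZAR -972.77 (no profitable arbitrage after spreads)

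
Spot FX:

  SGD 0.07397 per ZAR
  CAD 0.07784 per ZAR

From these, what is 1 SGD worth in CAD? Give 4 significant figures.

1 SGD ÷ 0.07397 = 13.519 ZAR
13.519 ZAR × 0.07784 = 1.05232 CAD

SGD/CAD = 1.052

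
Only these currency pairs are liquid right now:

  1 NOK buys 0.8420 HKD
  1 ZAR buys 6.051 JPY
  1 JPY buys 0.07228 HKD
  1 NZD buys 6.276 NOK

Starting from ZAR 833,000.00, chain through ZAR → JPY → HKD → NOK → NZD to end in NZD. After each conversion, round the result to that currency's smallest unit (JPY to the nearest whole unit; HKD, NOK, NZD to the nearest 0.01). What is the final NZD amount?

ZAR 833,000.00 × 6.051 = JPY 5,040,483
JPY 5,040,483 × 0.07228 = HKD 364,326.11
HKD 364,326.11 ÷ 0.8420 = NOK 432,691.34
NOK 432,691.34 ÷ 6.276 = NZD 68,943.81

NZD 68,943.81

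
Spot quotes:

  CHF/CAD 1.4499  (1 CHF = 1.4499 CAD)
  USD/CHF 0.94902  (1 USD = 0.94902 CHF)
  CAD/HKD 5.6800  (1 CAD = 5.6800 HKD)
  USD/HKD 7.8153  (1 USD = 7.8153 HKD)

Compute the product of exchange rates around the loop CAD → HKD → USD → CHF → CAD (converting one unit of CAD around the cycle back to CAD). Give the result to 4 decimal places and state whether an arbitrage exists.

Around CAD → HKD → USD → CHF → CAD: 1 × 5.6800 ÷ 7.8153 × 0.94902 × 1.4499 = 1.000037
Product ≈ 1 (deviation 0.004%, within rounding noise).

1.0000 (no arbitrage)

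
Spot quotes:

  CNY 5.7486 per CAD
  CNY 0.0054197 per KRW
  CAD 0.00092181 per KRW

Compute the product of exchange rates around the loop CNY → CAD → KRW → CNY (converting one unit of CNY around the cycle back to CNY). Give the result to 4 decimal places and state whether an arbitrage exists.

Around CNY → CAD → KRW → CNY: 1 ÷ 5.7486 ÷ 0.00092181 × 0.0054197 = 1.022755
Product > 1; profitable direction is CNY → CAD → KRW → CNY.

1.0228 (arbitrage exists)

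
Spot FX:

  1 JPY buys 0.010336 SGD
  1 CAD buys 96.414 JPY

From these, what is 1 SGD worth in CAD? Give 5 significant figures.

1 SGD ÷ 0.010336 = 96.7492 JPY
96.7492 JPY ÷ 96.414 = 1.00348 CAD

SGD/CAD = 1.0035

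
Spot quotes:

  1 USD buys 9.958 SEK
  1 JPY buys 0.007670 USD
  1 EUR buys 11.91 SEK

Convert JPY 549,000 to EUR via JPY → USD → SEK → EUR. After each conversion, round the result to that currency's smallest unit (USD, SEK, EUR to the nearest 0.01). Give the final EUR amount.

JPY 549,000 × 0.007670 = USD 4,210.83
USD 4,210.83 × 9.958 = SEK 41,931.45
SEK 41,931.45 ÷ 11.91 = EUR 3,520.69

EUR 3,520.69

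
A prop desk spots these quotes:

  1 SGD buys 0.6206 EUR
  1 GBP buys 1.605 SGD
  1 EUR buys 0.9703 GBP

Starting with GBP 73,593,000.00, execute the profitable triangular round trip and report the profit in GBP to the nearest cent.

Profitable loop is GBP → EUR → SGD → GBP:
GBP 73,593,000.00 ÷ 0.9703 = EUR 75,845,614.76
EUR 75,845,614.76 ÷ 0.6206 = SGD 122,213,365.71
SGD 122,213,365.71 ÷ 1.605 = GBP 76,145,399.19
Profit = GBP 76,145,399.19 − GBP 73,593,000.00

Profit: GBP 2,552,399.19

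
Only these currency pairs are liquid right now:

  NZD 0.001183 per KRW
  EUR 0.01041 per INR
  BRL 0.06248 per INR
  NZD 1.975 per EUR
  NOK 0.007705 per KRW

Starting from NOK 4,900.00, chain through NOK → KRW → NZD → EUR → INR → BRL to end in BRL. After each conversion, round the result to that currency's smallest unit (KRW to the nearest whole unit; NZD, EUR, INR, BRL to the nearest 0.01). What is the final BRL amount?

NOK 4,900.00 ÷ 0.007705 = KRW 635,951
KRW 635,951 × 0.001183 = NZD 752.33
NZD 752.33 ÷ 1.975 = EUR 380.93
EUR 380.93 ÷ 0.01041 = INR 36,592.70
INR 36,592.70 × 0.06248 = BRL 2,286.31

BRL 2,286.31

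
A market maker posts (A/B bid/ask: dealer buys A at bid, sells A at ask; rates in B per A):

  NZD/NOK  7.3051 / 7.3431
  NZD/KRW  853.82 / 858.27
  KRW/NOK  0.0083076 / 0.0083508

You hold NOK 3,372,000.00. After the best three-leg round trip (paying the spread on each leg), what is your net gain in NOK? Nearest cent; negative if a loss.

Net profit: NOK 64,859.01

Best loop NOK → KRW → NZD → NOK:
NOK 3,372,000.00 ÷ 0.0083508 (buy KRW at ask) = KRW 403,793,649
KRW 403,793,649 ÷ 858.27 (buy NZD at ask) = NZD 470,473.92
NZD 470,473.92 × 7.3051 (sell NZD at bid) = NOK 3,436,859.01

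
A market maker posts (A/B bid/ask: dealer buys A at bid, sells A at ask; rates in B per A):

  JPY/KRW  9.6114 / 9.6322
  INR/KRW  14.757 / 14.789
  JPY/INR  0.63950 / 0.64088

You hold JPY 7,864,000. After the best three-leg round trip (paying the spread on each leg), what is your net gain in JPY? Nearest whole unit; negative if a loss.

Best loop JPY → KRW → INR → JPY:
JPY 7,864,000 × 9.6114 (sell JPY at bid) = KRW 75,584,050
KRW 75,584,050 ÷ 14.789 (buy INR at ask) = INR 5,110,828.97
INR 5,110,828.97 ÷ 0.64088 (buy JPY at ask) = JPY 7,974,705

Net profit: JPY 110,705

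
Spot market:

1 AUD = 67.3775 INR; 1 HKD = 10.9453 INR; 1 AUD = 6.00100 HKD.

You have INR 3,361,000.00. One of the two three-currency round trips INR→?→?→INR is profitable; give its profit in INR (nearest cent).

Profit: INR 86,720.96

Profitable loop is INR → HKD → AUD → INR:
INR 3,361,000.00 ÷ 10.9453 = HKD 307,072.44
HKD 307,072.44 ÷ 6.00100 = AUD 51,170.21
AUD 51,170.21 × 67.3775 = INR 3,447,720.96
Profit = INR 3,447,720.96 − INR 3,361,000.00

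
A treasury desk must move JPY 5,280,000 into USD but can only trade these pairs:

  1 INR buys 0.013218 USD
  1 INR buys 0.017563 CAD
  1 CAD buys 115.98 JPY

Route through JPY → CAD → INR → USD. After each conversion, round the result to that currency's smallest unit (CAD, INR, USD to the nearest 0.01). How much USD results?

USD 34,262.41

JPY 5,280,000 ÷ 115.98 = CAD 45,525.09
CAD 45,525.09 ÷ 0.017563 = INR 2,592,102.15
INR 2,592,102.15 × 0.013218 = USD 34,262.41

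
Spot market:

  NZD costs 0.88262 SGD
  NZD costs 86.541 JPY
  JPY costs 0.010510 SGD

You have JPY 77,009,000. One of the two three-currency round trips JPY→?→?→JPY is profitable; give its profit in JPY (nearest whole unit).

Profitable loop is JPY → SGD → NZD → JPY:
JPY 77,009,000 × 0.010510 = SGD 809,364.59
SGD 809,364.59 ÷ 0.88262 = NZD 917,002.32
NZD 917,002.32 × 86.541 = JPY 79,358,298
Profit = JPY 79,358,298 − JPY 77,009,000

Profit: JPY 2,349,298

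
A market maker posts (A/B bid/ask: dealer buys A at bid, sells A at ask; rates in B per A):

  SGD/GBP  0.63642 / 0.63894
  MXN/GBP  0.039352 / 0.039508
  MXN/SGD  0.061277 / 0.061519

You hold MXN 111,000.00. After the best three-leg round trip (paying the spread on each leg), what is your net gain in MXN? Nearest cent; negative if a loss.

Best loop MXN → GBP → SGD → MXN:
MXN 111,000.00 × 0.039352 (sell MXN at bid) = GBP 4,368.07
GBP 4,368.07 ÷ 0.63894 (buy SGD at ask) = SGD 6,836.44
SGD 6,836.44 ÷ 0.061519 (buy MXN at ask) = MXN 111,127.22

Net profit: MXN 127.22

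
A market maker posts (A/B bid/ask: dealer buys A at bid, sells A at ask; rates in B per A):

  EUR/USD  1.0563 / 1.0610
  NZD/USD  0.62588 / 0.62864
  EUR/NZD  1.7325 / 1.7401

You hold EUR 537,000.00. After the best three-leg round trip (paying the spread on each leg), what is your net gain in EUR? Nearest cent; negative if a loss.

Net profit: EUR 11,811.52

Best loop EUR → NZD → USD → EUR:
EUR 537,000.00 × 1.7325 (sell EUR at bid) = NZD 930,352.50
NZD 930,352.50 × 0.62588 (sell NZD at bid) = USD 582,289.02
USD 582,289.02 ÷ 1.0610 (buy EUR at ask) = EUR 548,811.52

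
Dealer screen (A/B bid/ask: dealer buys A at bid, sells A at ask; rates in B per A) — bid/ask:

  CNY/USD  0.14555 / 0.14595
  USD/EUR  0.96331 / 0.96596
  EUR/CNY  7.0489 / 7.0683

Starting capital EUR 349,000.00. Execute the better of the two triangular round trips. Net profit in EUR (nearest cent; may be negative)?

Net profit: EUR 1,225.05

Best loop EUR → USD → CNY → EUR:
EUR 349,000.00 ÷ 0.96596 (buy USD at ask) = USD 361,298.60
USD 361,298.60 ÷ 0.14595 (buy CNY at ask) = CNY 2,475,495.75
CNY 2,475,495.75 ÷ 7.0683 (buy EUR at ask) = EUR 350,225.05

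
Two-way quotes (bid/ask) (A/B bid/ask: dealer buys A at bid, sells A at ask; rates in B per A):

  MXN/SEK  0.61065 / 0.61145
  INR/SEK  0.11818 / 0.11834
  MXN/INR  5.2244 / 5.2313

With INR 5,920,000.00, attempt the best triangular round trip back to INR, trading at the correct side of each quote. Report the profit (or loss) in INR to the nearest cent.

Best loop INR → SEK → MXN → INR:
INR 5,920,000.00 × 0.11818 (sell INR at bid) = SEK 699,625.60
SEK 699,625.60 ÷ 0.61145 (buy MXN at ask) = MXN 1,144,207.38
MXN 1,144,207.38 × 5.2244 (sell MXN at bid) = INR 5,977,797.01

Net profit: INR 57,797.01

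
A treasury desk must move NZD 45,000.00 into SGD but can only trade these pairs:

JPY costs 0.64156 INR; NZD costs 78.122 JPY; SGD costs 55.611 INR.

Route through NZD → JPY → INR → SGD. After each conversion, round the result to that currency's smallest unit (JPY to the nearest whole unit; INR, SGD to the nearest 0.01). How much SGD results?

NZD 45,000.00 × 78.122 = JPY 3,515,490
JPY 3,515,490 × 0.64156 = INR 2,255,397.76
INR 2,255,397.76 ÷ 55.611 = SGD 40,556.68

SGD 40,556.68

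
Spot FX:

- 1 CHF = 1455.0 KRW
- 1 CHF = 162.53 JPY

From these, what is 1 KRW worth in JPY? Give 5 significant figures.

KRW/JPY = 0.11170

1 KRW ÷ 1455.0 = 0.000687285 CHF
0.000687285 CHF × 162.53 = 0.111704 JPY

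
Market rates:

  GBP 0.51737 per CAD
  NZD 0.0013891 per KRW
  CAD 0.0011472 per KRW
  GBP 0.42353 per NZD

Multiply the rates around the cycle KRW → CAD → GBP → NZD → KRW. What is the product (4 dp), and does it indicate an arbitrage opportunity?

1.0088 (arbitrage exists)

Around KRW → CAD → GBP → NZD → KRW: 1 × 0.0011472 × 0.51737 ÷ 0.42353 ÷ 0.0013891 = 1.008841
Product > 1; profitable direction is KRW → CAD → GBP → NZD → KRW.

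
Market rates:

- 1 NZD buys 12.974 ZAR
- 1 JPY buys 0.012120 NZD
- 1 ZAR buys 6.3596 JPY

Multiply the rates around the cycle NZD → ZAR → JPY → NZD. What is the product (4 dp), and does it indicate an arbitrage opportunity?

Around NZD → ZAR → JPY → NZD: 1 × 12.974 × 6.3596 × 0.012120 = 1.000015
Product ≈ 1 (deviation 0.001%, within rounding noise).

1.0000 (no arbitrage)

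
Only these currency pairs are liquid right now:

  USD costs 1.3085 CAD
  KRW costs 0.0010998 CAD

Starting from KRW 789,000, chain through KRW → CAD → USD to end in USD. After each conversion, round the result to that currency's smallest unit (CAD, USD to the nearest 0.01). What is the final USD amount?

USD 663.16

KRW 789,000 × 0.0010998 = CAD 867.74
CAD 867.74 ÷ 1.3085 = USD 663.16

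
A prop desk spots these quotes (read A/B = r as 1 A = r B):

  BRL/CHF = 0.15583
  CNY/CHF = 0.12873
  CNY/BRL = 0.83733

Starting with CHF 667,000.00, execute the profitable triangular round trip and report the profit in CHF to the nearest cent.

Profitable loop is CHF → CNY → BRL → CHF:
CHF 667,000.00 ÷ 0.12873 = CNY 5,181,387.40
CNY 5,181,387.40 × 0.83733 = BRL 4,338,531.11
BRL 4,338,531.11 × 0.15583 = CHF 676,073.30
Profit = CHF 676,073.30 − CHF 667,000.00

Profit: CHF 9,073.30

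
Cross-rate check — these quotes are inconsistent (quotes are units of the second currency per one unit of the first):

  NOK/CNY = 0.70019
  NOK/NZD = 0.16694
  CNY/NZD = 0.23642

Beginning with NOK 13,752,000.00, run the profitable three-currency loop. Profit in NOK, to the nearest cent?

Profitable loop is NOK → NZD → CNY → NOK:
NOK 13,752,000.00 × 0.16694 = NZD 2,295,758.88
NZD 2,295,758.88 ÷ 0.23642 = CNY 9,710,510.45
CNY 9,710,510.45 ÷ 0.70019 = NOK 13,868,393.50
Profit = NOK 13,868,393.50 − NOK 13,752,000.00

Profit: NOK 116,393.50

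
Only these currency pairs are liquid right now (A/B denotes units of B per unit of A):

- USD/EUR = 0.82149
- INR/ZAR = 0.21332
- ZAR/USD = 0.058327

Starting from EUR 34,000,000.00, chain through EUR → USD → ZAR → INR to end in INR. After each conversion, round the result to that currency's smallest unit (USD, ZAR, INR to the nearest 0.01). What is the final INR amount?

EUR 34,000,000.00 ÷ 0.82149 = USD 41,388,209.23
USD 41,388,209.23 ÷ 0.058327 = ZAR 709,589,199.34
ZAR 709,589,199.34 ÷ 0.21332 = INR 3,326,407,272.36

INR 3,326,407,272.36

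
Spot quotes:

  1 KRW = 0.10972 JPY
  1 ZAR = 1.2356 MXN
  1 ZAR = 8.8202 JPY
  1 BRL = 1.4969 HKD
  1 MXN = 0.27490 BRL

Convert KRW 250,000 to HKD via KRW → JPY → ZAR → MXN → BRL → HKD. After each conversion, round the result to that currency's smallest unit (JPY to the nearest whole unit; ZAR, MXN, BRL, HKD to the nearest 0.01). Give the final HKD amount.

HKD 1,581.22

KRW 250,000 × 0.10972 = JPY 27,430
JPY 27,430 ÷ 8.8202 = ZAR 3,109.91
ZAR 3,109.91 × 1.2356 = MXN 3,842.60
MXN 3,842.60 × 0.27490 = BRL 1,056.33
BRL 1,056.33 × 1.4969 = HKD 1,581.22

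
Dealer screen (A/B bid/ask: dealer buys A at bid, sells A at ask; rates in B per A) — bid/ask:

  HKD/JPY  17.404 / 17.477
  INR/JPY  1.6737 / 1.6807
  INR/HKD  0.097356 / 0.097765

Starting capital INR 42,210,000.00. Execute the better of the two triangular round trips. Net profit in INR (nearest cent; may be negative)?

Best loop INR → HKD → JPY → INR:
INR 42,210,000.00 × 0.097356 (sell INR at bid) = HKD 4,109,396.76
HKD 4,109,396.76 × 17.404 (sell HKD at bid) = JPY 71,519,941
JPY 71,519,941 ÷ 1.6807 (buy INR at ask) = INR 42,553,662.89

Net profit: INR 343,662.89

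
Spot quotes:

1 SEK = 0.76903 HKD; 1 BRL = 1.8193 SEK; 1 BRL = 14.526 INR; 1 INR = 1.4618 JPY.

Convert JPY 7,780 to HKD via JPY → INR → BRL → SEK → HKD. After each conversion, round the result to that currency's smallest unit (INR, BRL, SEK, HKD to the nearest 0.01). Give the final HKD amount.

HKD 512.61

JPY 7,780 ÷ 1.4618 = INR 5,322.21
INR 5,322.21 ÷ 14.526 = BRL 366.39
BRL 366.39 × 1.8193 = SEK 666.57
SEK 666.57 × 0.76903 = HKD 512.61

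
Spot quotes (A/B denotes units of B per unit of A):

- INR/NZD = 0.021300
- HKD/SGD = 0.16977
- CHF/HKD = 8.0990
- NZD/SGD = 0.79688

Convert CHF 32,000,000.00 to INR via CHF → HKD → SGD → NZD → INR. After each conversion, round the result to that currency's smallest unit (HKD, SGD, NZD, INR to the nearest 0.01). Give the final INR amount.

INR 2,592,207,694.37

CHF 32,000,000.00 × 8.0990 = HKD 259,168,000.00
HKD 259,168,000.00 × 0.16977 = SGD 43,998,951.36
SGD 43,998,951.36 ÷ 0.79688 = NZD 55,214,023.89
NZD 55,214,023.89 ÷ 0.021300 = INR 2,592,207,694.37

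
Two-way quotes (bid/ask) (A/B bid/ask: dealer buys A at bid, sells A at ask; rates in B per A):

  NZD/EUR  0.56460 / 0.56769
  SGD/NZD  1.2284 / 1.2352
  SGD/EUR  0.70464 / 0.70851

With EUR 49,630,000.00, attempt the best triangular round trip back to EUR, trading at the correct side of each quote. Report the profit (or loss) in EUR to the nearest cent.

Net profit: EUR 242,718.43

Best loop EUR → NZD → SGD → EUR:
EUR 49,630,000.00 ÷ 0.56769 (buy NZD at ask) = NZD 87,424,474.63
NZD 87,424,474.63 ÷ 1.2352 (buy SGD at ask) = SGD 70,777,586.32
SGD 70,777,586.32 × 0.70464 (sell SGD at bid) = EUR 49,872,718.43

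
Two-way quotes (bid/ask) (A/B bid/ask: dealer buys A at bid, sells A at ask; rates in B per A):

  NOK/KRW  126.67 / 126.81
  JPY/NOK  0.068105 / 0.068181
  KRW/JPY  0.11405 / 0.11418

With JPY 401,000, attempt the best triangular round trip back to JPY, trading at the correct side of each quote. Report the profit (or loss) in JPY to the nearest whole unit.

Net profit: JPY 5,198

Best loop JPY → KRW → NOK → JPY:
JPY 401,000 ÷ 0.11418 (buy KRW at ask) = KRW 3,511,999
KRW 3,511,999 ÷ 126.81 (buy NOK at ask) = NOK 27,694.97
NOK 27,694.97 ÷ 0.068181 (buy JPY at ask) = JPY 406,198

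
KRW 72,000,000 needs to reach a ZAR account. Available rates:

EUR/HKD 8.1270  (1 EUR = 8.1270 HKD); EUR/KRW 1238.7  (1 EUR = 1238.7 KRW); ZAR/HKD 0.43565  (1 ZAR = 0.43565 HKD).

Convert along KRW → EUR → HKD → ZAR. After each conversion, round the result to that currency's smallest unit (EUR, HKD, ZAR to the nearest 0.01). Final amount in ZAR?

ZAR 1,084,323.49

KRW 72,000,000 ÷ 1238.7 = EUR 58,125.45
EUR 58,125.45 × 8.1270 = HKD 472,385.53
HKD 472,385.53 ÷ 0.43565 = ZAR 1,084,323.49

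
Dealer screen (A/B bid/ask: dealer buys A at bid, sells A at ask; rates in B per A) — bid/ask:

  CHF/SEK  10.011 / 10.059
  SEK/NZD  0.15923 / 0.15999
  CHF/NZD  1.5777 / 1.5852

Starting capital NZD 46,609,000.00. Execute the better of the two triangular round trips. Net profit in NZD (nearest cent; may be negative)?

Best loop NZD → CHF → SEK → NZD:
NZD 46,609,000.00 ÷ 1.5852 (buy CHF at ask) = CHF 29,402,599.04
CHF 29,402,599.04 × 10.011 (sell CHF at bid) = SEK 294,349,419.00
SEK 294,349,419.00 × 0.15923 (sell SEK at bid) = NZD 46,869,257.99

Net profit: NZD 260,257.99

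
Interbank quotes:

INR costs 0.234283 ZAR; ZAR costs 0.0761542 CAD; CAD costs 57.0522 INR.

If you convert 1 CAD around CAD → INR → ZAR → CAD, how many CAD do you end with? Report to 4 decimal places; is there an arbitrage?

Around CAD → INR → ZAR → CAD: 1 × 57.0522 × 0.234283 × 0.0761542 = 1.017904
Product > 1; profitable direction is CAD → INR → ZAR → CAD.

1.0179 (arbitrage exists)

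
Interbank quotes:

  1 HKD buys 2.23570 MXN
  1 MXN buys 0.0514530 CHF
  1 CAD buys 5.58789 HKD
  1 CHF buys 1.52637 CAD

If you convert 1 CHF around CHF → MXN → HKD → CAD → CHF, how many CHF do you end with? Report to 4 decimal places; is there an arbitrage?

Around CHF → MXN → HKD → CAD → CHF: 1 ÷ 0.0514530 ÷ 2.23570 ÷ 5.58789 ÷ 1.52637 = 1.019220
Product > 1; profitable direction is CHF → MXN → HKD → CAD → CHF.

1.0192 (arbitrage exists)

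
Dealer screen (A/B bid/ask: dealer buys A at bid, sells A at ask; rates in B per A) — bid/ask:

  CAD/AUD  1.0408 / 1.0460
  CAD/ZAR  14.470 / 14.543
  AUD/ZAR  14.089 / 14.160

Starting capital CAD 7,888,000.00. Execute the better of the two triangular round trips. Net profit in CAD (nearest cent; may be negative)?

Net profit: CAD 65,537.82

Best loop CAD → AUD → ZAR → CAD:
CAD 7,888,000.00 × 1.0408 (sell CAD at bid) = AUD 8,209,830.40
AUD 8,209,830.40 × 14.089 (sell AUD at bid) = ZAR 115,668,300.51
ZAR 115,668,300.51 ÷ 14.543 (buy CAD at ask) = CAD 7,953,537.82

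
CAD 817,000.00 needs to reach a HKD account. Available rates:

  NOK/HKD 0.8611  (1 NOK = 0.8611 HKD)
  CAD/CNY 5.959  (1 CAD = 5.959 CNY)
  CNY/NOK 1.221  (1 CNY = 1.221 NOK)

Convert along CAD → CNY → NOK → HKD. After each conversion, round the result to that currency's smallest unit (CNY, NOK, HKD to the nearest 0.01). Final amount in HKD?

CAD 817,000.00 × 5.959 = CNY 4,868,503.00
CNY 4,868,503.00 × 1.221 = NOK 5,944,442.16
NOK 5,944,442.16 × 0.8611 = HKD 5,118,759.14

HKD 5,118,759.14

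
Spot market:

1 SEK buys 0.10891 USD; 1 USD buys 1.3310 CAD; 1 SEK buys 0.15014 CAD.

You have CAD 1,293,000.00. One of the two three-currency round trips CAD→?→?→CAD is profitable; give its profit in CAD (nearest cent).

Profitable loop is CAD → USD → SEK → CAD:
CAD 1,293,000.00 ÷ 1.3310 = USD 971,450.04
USD 971,450.04 ÷ 0.10891 = SEK 8,919,750.60
SEK 8,919,750.60 × 0.15014 = CAD 1,339,211.35
Profit = CAD 1,339,211.35 − CAD 1,293,000.00

Profit: CAD 46,211.35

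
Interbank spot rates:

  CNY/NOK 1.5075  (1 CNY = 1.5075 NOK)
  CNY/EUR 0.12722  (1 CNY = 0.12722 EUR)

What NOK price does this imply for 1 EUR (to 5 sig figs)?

EUR/NOK = 11.850

1 EUR ÷ 0.12722 = 7.8604 CNY
7.8604 CNY × 1.5075 = 11.8496 NOK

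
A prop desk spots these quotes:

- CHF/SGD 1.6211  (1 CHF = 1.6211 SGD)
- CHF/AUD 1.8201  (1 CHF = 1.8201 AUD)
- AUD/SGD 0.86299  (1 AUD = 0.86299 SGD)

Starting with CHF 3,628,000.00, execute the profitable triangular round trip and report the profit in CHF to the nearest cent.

Profit: CHF 116,346.84

Profitable loop is CHF → SGD → AUD → CHF:
CHF 3,628,000.00 × 1.6211 = SGD 5,881,350.80
SGD 5,881,350.80 ÷ 0.86299 = AUD 6,815,085.69
AUD 6,815,085.69 ÷ 1.8201 = CHF 3,744,346.84
Profit = CHF 3,744,346.84 − CHF 3,628,000.00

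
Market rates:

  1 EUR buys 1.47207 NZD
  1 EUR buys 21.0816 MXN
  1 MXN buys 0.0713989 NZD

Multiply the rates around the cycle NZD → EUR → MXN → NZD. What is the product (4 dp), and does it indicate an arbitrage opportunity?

1.0225 (arbitrage exists)

Around NZD → EUR → MXN → NZD: 1 ÷ 1.47207 × 21.0816 × 0.0713989 = 1.022508
Product > 1; profitable direction is NZD → EUR → MXN → NZD.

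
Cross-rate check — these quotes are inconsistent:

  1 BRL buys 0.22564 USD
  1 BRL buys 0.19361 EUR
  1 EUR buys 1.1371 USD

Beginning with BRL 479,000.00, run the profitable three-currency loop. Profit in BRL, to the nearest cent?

Profitable loop is BRL → USD → EUR → BRL:
BRL 479,000.00 × 0.22564 = USD 108,081.56
USD 108,081.56 ÷ 1.1371 = EUR 95,050.18
EUR 95,050.18 ÷ 0.19361 = BRL 490,936.32
Profit = BRL 490,936.32 − BRL 479,000.00

Profit: BRL 11,936.32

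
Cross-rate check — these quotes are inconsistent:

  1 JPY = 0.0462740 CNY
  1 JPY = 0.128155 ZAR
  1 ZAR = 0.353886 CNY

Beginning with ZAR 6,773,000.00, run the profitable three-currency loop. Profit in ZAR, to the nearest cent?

Profitable loop is ZAR → JPY → CNY → ZAR:
ZAR 6,773,000.00 ÷ 0.128155 = JPY 52,850,064
JPY 52,850,064 × 0.0462740 = CNY 2,445,583.88
CNY 2,445,583.88 ÷ 0.353886 = ZAR 6,910,654.50
Profit = ZAR 6,910,654.50 − ZAR 6,773,000.00

Profit: ZAR 137,654.50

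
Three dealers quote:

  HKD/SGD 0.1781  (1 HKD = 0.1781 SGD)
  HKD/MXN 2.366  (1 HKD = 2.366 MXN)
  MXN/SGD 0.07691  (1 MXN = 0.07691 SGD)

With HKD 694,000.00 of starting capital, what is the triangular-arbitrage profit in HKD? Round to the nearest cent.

Profitable loop is HKD → MXN → SGD → HKD:
HKD 694,000.00 × 2.366 = MXN 1,642,004.00
MXN 1,642,004.00 × 0.07691 = SGD 126,286.53
SGD 126,286.53 ÷ 0.1781 = HKD 709,076.52
Profit = HKD 709,076.52 − HKD 694,000.00

Profit: HKD 15,076.52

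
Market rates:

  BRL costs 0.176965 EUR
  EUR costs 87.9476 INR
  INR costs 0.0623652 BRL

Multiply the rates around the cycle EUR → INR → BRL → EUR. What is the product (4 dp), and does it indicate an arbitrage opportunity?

0.9706 (arbitrage exists)

Around EUR → INR → BRL → EUR: 1 × 87.9476 × 0.0623652 × 0.176965 = 0.970630
Product < 1; profitable direction is EUR → BRL → INR → EUR.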